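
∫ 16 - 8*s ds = -4*s^2 + 16*s + C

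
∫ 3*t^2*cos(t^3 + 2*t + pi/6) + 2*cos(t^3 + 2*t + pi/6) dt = sin(t^3 + 2*t + pi/6) + C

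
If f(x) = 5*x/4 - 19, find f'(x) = 5/4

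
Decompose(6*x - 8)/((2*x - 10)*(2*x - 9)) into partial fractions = -19/(2*x - 9) + 11/(x - 5)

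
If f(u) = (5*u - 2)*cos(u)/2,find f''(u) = -5*u*cos(u)/2 - 5*sin(u) + cos(u)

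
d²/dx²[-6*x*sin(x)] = 6*x*sin(x) - 12*cos(x)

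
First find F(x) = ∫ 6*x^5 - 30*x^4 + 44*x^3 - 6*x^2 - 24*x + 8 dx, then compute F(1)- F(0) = 0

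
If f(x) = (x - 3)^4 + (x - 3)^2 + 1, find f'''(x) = 24*x - 72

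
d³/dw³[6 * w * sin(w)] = -6*w*cos(w) - 18*sin(w)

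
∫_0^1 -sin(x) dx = -1 + cos(1)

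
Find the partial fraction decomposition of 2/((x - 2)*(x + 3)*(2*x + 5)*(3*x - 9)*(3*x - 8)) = -27/(527*(3*x - 8)) - 32/(9207*(2*x + 5)) + 1/(765*(x + 3)) + 1/(135*(x - 2)) + 1/(99*(x - 3))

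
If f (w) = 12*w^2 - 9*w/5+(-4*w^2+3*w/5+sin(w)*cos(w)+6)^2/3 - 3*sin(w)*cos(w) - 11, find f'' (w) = 16*w^2*sin(2*w)/3 + 64*w^2 - 4*w*sin(2*w)/5 - 32*w*cos(2*w)/3 - 48*w/5 + 4*(1 - cos(2*w))^2/3 - 14*sin(2*w)/3 + 52*cos(2*w)/15 - 244/25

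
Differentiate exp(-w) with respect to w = -exp(-w)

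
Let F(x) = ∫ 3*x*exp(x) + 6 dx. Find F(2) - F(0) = 15 + 3*exp(2)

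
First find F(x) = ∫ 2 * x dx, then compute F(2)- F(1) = 3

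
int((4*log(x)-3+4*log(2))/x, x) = (2*log(2*x) - 3)*log(2*x) + C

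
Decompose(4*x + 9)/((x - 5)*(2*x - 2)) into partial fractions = -13/(8*(x - 1)) + 29/(8*(x - 5))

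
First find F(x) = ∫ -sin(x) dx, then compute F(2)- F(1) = -cos(1) + cos(2)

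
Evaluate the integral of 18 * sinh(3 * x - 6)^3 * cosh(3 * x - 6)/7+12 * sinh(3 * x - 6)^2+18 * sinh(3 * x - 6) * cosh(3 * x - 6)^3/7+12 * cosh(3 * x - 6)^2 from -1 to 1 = -3*cosh(36)/56 - 2*sinh(6) + 3*cosh(12)/56 + 2*sinh(18)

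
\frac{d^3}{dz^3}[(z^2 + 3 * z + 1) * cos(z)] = z^2*sin(z) + 3*z*sin(z) - 6*z*cos(z) - 5*sin(z) - 9*cos(z)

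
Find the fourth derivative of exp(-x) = exp(-x)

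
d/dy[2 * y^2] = 4*y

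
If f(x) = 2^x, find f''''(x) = 2^x*log(2)^4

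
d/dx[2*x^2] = 4*x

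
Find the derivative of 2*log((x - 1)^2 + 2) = (4*x - 4)/(x^2 - 2*x + 3)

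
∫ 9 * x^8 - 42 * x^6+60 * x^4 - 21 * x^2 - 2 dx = x^9 - 6*x^7 + 12*x^5 - 7*x^3 - 2*x + C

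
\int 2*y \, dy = y^2 + C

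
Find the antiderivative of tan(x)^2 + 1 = tan(x) + C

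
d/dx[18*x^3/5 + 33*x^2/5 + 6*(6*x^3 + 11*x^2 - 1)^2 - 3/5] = 1296*x^5 + 3960*x^4 + 2904*x^3 - 1026*x^2/5 - 1254*x/5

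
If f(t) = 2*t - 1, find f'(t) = 2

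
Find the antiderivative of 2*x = x^2 + C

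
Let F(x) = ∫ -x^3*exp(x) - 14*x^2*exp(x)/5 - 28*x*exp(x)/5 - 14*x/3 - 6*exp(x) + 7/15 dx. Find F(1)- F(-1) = -34*E/5 - 36*exp(-1)/5 + 14/15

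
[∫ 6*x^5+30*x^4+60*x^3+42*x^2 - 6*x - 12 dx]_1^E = -25 + (-3 + (1 + E)^3)^2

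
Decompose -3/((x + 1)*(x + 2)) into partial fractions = 3/(x + 2) - 3/(x + 1)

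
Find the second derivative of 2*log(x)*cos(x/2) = -(x^2*log(x)*cos(x/2) + 4*x*sin(x/2) + 4*cos(x/2))/(2*x^2)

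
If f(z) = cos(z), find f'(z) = -sin(z)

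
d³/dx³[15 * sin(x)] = -15*cos(x)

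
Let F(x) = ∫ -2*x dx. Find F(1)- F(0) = -1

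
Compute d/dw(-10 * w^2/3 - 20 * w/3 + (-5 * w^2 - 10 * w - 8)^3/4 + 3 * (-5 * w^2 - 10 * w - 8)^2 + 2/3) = -375*w^5/2 - 1875*w^4/2 - 1800*w^3 - 1650*w^2 - 1820*w/3 - 20/3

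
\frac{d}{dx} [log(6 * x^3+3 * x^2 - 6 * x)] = (6*x^2 + 2*x - 2)/(2*x^3 + x^2 - 2*x)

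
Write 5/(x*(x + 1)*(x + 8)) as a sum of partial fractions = 5/(56*(x + 8)) - 5/(7*(x + 1)) + 5/(8*x)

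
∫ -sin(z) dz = cos(z) + C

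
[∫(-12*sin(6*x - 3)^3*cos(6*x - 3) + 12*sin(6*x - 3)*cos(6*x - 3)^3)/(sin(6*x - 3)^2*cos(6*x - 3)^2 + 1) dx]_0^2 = -log(9 - cos(12)) + log(9 - cos(36))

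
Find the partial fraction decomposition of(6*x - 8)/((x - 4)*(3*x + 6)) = 10/(9*(x + 2)) + 8/(9*(x - 4))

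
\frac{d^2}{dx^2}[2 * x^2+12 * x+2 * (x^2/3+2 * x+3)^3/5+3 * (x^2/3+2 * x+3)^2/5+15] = 4*x^4/9 + 16*x^3/3 + 124*x^2/5 + 264*x/5 + 236/5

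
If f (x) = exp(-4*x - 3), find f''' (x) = -64*exp(-4*x - 3)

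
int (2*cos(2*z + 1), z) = sin(2*z + 1) + C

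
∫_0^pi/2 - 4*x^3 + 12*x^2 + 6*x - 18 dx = (-3 + pi/2)^2*(-pi - pi^2/4)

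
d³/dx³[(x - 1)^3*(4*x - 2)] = 96*x - 84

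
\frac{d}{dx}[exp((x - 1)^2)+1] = 2*x*exp(x^2 - 2*x + 1) - 2*exp(x^2 - 2*x + 1)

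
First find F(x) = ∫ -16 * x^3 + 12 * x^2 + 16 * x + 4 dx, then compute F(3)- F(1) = -144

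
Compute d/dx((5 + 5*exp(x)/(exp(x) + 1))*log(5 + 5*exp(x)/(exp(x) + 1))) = (5*exp(x)*log(1 + exp(x)/(exp(x) + 1)) + 5*exp(x) + 5*exp(x)*log(5))/(exp(2*x) + 2*exp(x) + 1)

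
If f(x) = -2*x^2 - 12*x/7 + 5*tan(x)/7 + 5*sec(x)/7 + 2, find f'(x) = -4*x + 5*tan(x)^2/7 + 5*tan(x)*sec(x)/7 - 1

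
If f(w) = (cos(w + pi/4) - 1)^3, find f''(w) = -6*sin(2*w) + 9*sin(3*w + pi/4)/4 - 15*cos(w + pi/4)/4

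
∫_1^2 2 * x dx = 3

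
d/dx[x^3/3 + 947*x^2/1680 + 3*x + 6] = x^2 + 947*x/840 + 3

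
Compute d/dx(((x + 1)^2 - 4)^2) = 4*x^3 + 12*x^2 - 4*x - 12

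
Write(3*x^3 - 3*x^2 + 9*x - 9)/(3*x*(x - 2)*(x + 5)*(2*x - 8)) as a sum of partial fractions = 4/(15*(x + 5)) - 1/(8*(x - 2)) + 19/(48*(x - 4)) - 3/(80*x)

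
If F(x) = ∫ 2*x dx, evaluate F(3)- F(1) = 8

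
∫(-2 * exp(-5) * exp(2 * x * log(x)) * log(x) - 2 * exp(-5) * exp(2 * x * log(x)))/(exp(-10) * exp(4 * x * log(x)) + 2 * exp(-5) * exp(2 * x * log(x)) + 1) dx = 1/(exp(2*x*log(x) - 5) + 1) + C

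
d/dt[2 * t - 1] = 2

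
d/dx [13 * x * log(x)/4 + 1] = 13*log(x)/4 + 13/4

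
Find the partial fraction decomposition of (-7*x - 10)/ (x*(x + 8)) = -23/(4*(x + 8)) - 5/(4*x)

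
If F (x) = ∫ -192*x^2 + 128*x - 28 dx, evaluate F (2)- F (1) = -284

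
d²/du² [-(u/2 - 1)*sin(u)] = u*sin(u)/2 - sin(u) - cos(u)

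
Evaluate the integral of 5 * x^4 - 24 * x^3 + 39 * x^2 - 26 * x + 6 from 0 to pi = 1 + (-1 + pi)^3*(-3*pi + 1 + pi^2)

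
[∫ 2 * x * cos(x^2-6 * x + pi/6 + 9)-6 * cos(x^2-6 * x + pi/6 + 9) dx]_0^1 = sin(pi/6 + 4) - sin(pi/6 + 9)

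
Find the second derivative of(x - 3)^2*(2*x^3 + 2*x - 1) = 40*x^3 - 144*x^2 + 120*x - 26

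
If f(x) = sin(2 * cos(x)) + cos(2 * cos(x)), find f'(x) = 2*sin(x)*sin(2*cos(x)) - 2*sin(x)*cos(2*cos(x))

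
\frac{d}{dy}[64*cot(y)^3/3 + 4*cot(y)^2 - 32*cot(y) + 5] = -64*cot(y)^4 - 8*cot(y)^3 - 32*cot(y)^2 - 8*cot(y) + 32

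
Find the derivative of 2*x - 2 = 2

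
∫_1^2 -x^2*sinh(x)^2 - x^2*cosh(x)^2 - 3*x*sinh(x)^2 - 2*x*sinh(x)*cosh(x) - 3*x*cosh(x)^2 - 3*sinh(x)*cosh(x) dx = -5*sinh(4) + 2*sinh(2)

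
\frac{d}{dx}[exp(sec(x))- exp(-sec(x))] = (exp(2/cos(x)) + 1)*exp(-sec(x))*sin(x)/cos(x)^2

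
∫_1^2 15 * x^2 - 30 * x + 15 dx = 5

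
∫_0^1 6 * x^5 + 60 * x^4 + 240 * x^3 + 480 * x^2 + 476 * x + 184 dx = 655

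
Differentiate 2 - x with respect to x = -1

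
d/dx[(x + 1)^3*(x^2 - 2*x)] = 5*x^4 + 4*x^3 - 9*x^2 - 10*x - 2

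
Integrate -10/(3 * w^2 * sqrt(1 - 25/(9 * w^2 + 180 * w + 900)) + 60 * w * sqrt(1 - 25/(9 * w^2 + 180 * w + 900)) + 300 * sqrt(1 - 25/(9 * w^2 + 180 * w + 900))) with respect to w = 2*acsc(3*w/5 + 6) + C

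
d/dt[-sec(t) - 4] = -tan(t)*sec(t)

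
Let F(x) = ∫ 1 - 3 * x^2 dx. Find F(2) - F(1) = -6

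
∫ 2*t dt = t^2 + C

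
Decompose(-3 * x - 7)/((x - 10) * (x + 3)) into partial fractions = -2/(13*(x + 3)) - 37/(13*(x - 10))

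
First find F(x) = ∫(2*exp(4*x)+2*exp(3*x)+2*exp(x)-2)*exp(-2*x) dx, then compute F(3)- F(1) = -(-exp(-1) + 1 + E)^2 + (-exp(-3) + 1 + exp(3))^2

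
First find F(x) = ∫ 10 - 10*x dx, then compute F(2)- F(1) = -5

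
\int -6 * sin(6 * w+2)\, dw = cos(6*w + 2) + C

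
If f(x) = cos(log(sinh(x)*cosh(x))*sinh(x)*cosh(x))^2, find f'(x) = -(log(sinh(2*x)/2) + 1)*sin(2*log(sinh(x)*cosh(x))*sinh(x)*cosh(x))*cosh(2*x)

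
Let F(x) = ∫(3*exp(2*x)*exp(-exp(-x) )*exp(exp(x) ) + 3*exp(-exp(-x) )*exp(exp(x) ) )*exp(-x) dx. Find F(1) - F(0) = -3 + 3*exp(E - exp(-1))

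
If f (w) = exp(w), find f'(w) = exp(w)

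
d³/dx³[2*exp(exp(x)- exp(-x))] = (2*exp(exp(x) - exp(-x)) - 6*exp(x + exp(x) - exp(-x)) + 8*exp(2*x + exp(x) - exp(-x)) + 8*exp(4*x + exp(x) - exp(-x)) + 6*exp(5*x + exp(x) - exp(-x)) + 2*exp(6*x + exp(x) - exp(-x)))*exp(-3*x)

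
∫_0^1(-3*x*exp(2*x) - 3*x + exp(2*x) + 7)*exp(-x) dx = E - exp(-1)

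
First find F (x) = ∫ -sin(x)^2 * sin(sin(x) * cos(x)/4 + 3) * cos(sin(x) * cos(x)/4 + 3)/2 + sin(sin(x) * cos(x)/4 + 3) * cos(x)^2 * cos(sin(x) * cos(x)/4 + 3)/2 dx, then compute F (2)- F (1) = -cos(sin(4)/4 + 6)/2 + cos(sin(2)/4 + 6)/2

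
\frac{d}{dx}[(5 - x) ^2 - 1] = 2*x - 10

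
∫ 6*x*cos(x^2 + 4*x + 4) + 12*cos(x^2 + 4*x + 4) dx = 3*sin((x + 2)^2) + C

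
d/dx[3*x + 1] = 3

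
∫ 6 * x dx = 3*x^2 + C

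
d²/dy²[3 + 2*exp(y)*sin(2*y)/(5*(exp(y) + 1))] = 2*(-4*exp(2*y)*sin(2*y) - 9*exp(y)*sin(2*y) + 4*exp(y)*cos(2*y) - 3*sin(2*y) + 4*cos(2*y))*exp(y)/(5*exp(3*y) + 15*exp(2*y) + 15*exp(y) + 5)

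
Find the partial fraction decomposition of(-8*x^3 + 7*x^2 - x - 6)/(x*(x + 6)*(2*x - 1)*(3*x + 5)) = 1408/(845*(3*x + 5)) - 46/(169*(2*x - 1)) - 330/(169*(x + 6)) + 1/(5*x)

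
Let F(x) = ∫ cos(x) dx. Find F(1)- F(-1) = 2*sin(1)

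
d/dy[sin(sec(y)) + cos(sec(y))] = sqrt(2)*sin(y)*cos(pi/4 + 1/cos(y))/cos(y)^2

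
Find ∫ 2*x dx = x^2 + C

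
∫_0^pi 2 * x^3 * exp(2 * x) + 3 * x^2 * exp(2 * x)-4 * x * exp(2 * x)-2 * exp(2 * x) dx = (-2*pi + pi^3)*exp(2*pi)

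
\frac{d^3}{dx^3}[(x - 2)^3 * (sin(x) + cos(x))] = x^3*sin(x) - x^3*cos(x) - 15*x^2*sin(x) - 3*x^2*cos(x) + 30*x*sin(x) + 42*x*cos(x) - 2*sin(x) - 58*cos(x)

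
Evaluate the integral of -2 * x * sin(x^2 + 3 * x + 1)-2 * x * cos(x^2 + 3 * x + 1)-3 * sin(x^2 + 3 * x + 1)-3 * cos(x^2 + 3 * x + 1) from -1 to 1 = -sin(1) - cos(1) + cos(5) - sin(5)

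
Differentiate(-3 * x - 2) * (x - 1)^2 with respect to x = -9*x^2 + 8*x + 1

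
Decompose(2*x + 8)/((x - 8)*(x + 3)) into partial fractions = -2/(11*(x + 3)) + 24/(11*(x - 8))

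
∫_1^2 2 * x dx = 3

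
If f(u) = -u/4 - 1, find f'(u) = -1/4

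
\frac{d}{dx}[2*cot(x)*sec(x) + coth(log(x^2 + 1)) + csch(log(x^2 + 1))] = -2*(x^2*cos(x)/sin(x)^2 + x*cosh(log(x^2 + 1))/sinh(log(x^2 + 1))^2 + x/sinh(log(x^2 + 1))^2 + cos(x)/sin(x)^2)/(x^2 + 1)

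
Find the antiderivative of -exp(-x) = exp(-x) + C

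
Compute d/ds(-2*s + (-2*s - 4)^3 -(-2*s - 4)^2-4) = -24*s^2 - 104*s - 114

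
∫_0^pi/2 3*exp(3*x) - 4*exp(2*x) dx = -exp(pi/2) + 1 + (-1 + exp(pi/2))^2 + (-1 + exp(pi/2))^3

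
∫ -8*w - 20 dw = -4*w^2 - 20*w + C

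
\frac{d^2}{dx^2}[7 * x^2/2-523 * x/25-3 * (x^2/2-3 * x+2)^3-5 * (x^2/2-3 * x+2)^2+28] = -45*x^4/4 + 135*x^3 - 555*x^2 + 900*x - 463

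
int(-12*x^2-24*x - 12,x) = -4*x^3 - 12*x^2 - 12*x + C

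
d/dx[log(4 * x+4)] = 1/(x + 1)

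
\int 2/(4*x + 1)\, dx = log(4*x + 1)/2 + C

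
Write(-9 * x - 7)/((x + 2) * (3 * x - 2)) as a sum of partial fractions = -39/(8*(3*x - 2)) - 11/(8*(x + 2))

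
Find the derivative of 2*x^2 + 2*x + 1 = 4*x + 2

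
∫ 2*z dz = z^2 + C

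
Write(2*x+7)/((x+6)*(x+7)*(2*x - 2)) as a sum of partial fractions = -7/(16*(x + 7)) + 5/(14*(x + 6)) + 9/(112*(x - 1))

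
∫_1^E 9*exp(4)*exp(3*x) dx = -3*exp(7) + 3*exp(4 + 3*E)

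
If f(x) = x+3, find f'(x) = 1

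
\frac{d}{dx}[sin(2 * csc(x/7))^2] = -4*sin(2*csc(x/7))*cos(2*csc(x/7))*cot(x/7)*csc(x/7)/7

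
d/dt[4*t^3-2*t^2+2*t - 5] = 12*t^2 - 4*t + 2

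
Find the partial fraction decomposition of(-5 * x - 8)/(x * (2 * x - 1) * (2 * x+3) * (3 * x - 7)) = -531/(1771*(3*x - 7)) + 1/(138*(2*x + 3)) + 21/(22*(2*x - 1)) - 8/(21*x)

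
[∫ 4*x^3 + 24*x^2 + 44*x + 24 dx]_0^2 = 216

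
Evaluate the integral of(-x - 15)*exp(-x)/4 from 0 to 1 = -4 + 17*exp(-1)/4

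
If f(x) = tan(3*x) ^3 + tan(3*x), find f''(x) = 108*tan(3*x)^5 + 180*tan(3*x)^3 + 72*tan(3*x)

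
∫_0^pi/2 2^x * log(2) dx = -1 + 2^(pi/2)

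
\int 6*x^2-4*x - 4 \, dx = 2*x^3 - 2*x^2 - 4*x + C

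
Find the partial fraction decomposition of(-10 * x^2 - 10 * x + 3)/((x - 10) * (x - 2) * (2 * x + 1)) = 22/(105*(2*x + 1)) + 57/(40*(x - 2)) - 1097/(168*(x - 10))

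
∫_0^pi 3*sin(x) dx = 6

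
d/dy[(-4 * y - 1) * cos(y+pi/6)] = 4*y*sin(y + pi/6) + sin(y + pi/6) - 4*cos(y + pi/6)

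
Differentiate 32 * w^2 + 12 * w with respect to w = 64*w + 12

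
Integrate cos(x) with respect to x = sin(x) + C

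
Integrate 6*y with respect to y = 3*y^2 + C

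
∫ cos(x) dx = sin(x) + C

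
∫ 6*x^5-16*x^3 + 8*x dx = x^6 - 4*x^4 + 4*x^2 + C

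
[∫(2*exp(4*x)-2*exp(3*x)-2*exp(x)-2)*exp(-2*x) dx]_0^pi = -1 + (-1 - exp(-pi) + exp(pi))^2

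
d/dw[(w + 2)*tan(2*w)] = 2*w/cos(2*w)^2 + tan(2*w) + 4/cos(2*w)^2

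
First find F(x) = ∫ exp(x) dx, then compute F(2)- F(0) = -1 + exp(2)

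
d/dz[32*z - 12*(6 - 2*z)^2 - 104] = 320 - 96*z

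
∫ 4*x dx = 2*x^2 + C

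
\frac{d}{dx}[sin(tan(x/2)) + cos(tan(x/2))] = sqrt(2)*cos(tan(x/2) + pi/4)/(2*cos(x/2)^2)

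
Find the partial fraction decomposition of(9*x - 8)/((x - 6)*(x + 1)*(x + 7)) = -71/(78*(x + 7)) + 17/(42*(x + 1)) + 46/(91*(x - 6))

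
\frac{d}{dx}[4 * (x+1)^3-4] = 12*x^2 + 24*x + 12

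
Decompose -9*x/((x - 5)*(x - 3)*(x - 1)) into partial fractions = -9/(8*(x - 1)) + 27/(4*(x - 3)) - 45/(8*(x - 5))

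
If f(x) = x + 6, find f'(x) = 1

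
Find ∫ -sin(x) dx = cos(x) + C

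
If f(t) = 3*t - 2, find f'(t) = 3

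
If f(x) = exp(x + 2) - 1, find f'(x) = exp(x + 2)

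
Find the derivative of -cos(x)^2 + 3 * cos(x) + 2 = (2*cos(x) - 3)*sin(x)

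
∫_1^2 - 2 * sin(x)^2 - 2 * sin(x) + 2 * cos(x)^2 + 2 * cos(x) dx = -(cos(1) + sin(1) + 1)^2 + (cos(2) + sin(2) + 1)^2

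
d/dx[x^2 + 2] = 2*x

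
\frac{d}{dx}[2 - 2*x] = -2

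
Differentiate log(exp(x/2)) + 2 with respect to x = 1/2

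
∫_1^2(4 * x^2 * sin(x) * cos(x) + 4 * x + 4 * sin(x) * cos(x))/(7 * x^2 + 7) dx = -2*log(2)/7 + cos(2)/7 - cos(4)/7 + 2*log(5)/7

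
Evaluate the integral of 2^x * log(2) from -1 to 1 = 3/2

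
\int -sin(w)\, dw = cos(w) + C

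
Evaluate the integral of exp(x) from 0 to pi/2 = -1 + exp(pi/2)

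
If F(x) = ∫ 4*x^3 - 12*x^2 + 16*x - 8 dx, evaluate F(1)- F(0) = -3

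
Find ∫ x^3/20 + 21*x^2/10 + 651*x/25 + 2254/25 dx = x^4/80 + 7*x^3/10 + 651*x^2/50 + 2254*x/25 + C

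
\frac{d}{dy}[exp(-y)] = -exp(-y)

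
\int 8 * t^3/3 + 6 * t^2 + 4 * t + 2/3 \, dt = 2*t^4/3 + 2*t^3 + 2*t^2 + 2*t/3 + C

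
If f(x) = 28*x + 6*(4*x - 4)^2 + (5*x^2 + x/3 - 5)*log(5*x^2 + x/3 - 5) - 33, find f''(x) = (450*x^2*log(5*x^2 + x/3 - 5) + 9990*x^2 + 30*x*log(5*x^2 + x/3 - 5) + 666*x - 450*log(5*x^2 + x/3 - 5) - 9089)/(45*x^2 + 3*x - 45)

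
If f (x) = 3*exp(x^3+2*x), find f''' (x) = 81*x^6*exp(x^3 + 2*x) + 162*x^4*exp(x^3 + 2*x) + 162*x^3*exp(x^3 + 2*x) + 108*x^2*exp(x^3 + 2*x) + 108*x*exp(x^3 + 2*x) + 42*exp(x^3 + 2*x)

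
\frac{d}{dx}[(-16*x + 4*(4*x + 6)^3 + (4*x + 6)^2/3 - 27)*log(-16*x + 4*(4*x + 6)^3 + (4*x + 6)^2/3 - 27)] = 768*x^2*log(256*x^3 + 3472*x^2/3 + 1728*x + 849) + 768*x^2 + 6944*x*log(256*x^3 + 3472*x^2/3 + 1728*x + 849)/3 + 6944*x/3 + 1728*log(256*x^3 + 3472*x^2/3 + 1728*x + 849) + 1728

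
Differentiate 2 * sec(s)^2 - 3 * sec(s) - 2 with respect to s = (-3 + 4/cos(s))*sin(s)/cos(s)^2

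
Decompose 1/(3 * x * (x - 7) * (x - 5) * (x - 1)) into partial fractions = 1/(72*(x - 1)) - 1/(120*(x - 5)) + 1/(252*(x - 7)) - 1/(105*x)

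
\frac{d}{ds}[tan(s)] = cos(s)^(-2)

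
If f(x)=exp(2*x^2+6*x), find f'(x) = 4*x*exp(2*x^2 + 6*x) + 6*exp(2*x^2 + 6*x)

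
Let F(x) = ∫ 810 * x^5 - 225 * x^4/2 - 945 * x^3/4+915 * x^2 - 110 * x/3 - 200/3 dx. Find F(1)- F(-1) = 1295/3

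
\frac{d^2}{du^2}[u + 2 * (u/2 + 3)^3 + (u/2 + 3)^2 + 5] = 3*u/2 + 19/2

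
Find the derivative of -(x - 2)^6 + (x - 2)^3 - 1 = -6*x^5 + 60*x^4 - 240*x^3 + 483*x^2 - 492*x + 204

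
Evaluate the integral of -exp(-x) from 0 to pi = -1 + exp(-pi)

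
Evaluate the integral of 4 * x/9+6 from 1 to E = -344/9 + 2*E/3 + 2*(E/3 + 4)^2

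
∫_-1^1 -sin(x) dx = 0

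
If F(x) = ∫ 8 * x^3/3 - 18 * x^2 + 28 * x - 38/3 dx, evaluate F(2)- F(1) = -8/3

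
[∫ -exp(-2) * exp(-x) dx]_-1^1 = -exp(-1) + exp(-3)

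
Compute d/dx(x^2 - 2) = 2*x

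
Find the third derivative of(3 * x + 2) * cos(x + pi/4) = 3*x*sin(x + pi/4) + 2*sin(x + pi/4) - 9*cos(x + pi/4)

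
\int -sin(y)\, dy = cos(y) + C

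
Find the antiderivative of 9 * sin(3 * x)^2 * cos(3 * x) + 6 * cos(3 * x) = (sin(3*x)^2 + 2)*sin(3*x) + C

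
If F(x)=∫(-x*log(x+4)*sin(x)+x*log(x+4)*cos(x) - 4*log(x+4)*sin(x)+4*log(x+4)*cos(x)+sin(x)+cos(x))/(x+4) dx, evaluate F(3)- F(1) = -(cos(1) + sin(1))*log(5) + (cos(3) + sin(3))*log(7)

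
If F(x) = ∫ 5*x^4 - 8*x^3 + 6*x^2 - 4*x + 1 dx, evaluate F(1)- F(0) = 0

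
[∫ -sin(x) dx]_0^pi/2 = -1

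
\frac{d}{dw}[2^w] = 2^w*log(2)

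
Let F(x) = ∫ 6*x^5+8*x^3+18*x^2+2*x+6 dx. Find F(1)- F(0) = 16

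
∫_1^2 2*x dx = 3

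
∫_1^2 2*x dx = 3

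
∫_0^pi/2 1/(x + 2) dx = -log(2) + log(pi/2 + 2)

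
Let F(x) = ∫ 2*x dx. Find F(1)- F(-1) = 0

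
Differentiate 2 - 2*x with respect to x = -2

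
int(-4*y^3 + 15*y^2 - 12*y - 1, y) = -y^4 + 5*y^3 - 6*y^2 - y + C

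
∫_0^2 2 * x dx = 4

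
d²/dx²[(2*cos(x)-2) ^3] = -72*cos(x)^3 + 96*cos(x)^2 + 24*cos(x) - 48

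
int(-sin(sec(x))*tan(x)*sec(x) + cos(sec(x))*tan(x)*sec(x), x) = sqrt(2)*sin(pi/4 + 1/cos(x)) + C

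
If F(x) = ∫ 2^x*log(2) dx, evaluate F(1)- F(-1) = 3/2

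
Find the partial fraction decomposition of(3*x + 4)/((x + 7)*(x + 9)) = 23/(2*(x + 9)) - 17/(2*(x + 7))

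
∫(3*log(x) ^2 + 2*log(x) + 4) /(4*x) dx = (log(x)^2 + log(x) + 4)*log(x)/4 + C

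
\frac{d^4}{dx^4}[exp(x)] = exp(x)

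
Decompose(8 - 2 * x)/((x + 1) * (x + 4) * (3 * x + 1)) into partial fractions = 39/(11*(3*x + 1)) + 16/(33*(x + 4)) - 5/(3*(x + 1))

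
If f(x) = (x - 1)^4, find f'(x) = 4*x^3 - 12*x^2 + 12*x - 4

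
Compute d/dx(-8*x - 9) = -8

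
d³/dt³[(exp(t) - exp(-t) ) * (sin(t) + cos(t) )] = -4*(exp(2*t)*sin(t) + cos(t))*exp(-t)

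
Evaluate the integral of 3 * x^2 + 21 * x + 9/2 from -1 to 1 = 11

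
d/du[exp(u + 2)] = exp(u + 2)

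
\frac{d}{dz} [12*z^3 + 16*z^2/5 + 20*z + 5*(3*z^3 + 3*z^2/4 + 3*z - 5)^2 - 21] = 270*z^5 + 225*z^4/2 + 1485*z^3/4 - 693*z^2/2 + 107*z/5 - 130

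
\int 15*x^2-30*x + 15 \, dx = 5*x^3 - 15*x^2 + 15*x + C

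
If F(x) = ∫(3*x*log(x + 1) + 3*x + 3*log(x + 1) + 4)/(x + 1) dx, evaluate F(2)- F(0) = 10*log(3)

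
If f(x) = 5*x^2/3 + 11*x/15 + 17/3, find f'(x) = 10*x/3 + 11/15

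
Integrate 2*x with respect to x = x^2 + C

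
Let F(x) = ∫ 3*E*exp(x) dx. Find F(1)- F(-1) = -3 + 3*exp(2)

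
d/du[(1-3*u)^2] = 18*u - 6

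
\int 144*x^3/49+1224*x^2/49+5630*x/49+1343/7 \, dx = 36*x^4/49 + 408*x^3/49 + 2815*x^2/49 + 1343*x/7 + C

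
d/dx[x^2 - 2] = 2*x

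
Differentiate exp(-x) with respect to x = -exp(-x)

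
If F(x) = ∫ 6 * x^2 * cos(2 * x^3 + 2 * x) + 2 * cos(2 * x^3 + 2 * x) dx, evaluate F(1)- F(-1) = 2*sin(4)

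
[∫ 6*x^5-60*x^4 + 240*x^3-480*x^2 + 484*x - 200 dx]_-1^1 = -744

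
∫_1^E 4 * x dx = -2 + 2*exp(2)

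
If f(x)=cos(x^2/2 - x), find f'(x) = (1 - x)*sin(x*(x/2 - 1))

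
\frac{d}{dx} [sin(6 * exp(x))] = 6*exp(x)*cos(6*exp(x))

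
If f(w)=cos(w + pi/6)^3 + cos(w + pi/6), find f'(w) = -3*sin(w + pi/6)*cos(w + pi/6)^2 - sin(w + pi/6)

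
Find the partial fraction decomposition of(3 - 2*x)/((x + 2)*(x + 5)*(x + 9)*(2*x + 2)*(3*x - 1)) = 27/(3584*(3*x - 1)) + 3/(1792*(x + 9)) - 13/(1536*(x + 5)) + 1/(42*(x + 2)) - 5/(256*(x + 1))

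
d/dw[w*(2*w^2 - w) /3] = 2*w^2 - 2*w/3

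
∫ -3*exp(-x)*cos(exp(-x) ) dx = 3*sin(exp(-x)) + C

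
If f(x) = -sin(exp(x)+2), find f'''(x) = (exp(2*x)*cos(exp(x) + 2) + 3*exp(x)*sin(exp(x) + 2) - cos(exp(x) + 2))*exp(x)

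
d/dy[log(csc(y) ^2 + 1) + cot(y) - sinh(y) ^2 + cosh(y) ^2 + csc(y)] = -2*(4*sin(2*y) + 5*cos(y) - 2*cos(2*y) - cos(3*y) + 6)/(-8*cos(2*y) + cos(4*y) + 7)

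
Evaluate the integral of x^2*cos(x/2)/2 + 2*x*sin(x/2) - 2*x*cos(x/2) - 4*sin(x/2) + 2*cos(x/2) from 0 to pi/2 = sqrt(2)*(-2 + pi/2)^2/2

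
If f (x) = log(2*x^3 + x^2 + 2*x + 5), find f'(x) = (6*x^2 + 2*x + 2)/(2*x^3 + x^2 + 2*x + 5)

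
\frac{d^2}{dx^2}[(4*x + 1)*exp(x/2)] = x*exp(x/2) + 17*exp(x/2)/4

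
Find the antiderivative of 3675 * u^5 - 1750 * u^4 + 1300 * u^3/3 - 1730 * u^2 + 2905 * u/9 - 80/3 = 1225*u^6/2 - 350*u^5 + 325*u^4/3 - 1730*u^3/3 + 2905*u^2/18 - 80*u/3 + C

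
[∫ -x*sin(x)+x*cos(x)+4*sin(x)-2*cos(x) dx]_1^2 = -sin(2) - cos(2) + 2*cos(1) + 2*sin(1)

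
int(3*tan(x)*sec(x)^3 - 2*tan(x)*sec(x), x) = (sec(x)^2 - 2)*sec(x) + C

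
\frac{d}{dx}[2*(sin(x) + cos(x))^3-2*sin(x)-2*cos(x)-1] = sqrt(2)*(3*sin(3*x + pi/4) + cos(x + pi/4))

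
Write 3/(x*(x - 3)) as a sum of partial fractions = 1/(x - 3) - 1/x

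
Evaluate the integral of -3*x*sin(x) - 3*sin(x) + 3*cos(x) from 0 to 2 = 9*cos(2) - 3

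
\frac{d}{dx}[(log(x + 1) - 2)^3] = (3*log(x + 1)^2 - 12*log(x + 1) + 12)/(x + 1)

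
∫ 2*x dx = x^2 + C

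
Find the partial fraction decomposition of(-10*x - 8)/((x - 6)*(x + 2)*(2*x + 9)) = 148/(105*(2*x + 9)) - 3/(10*(x + 2)) - 17/(42*(x - 6))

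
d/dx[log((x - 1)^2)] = 2/(x - 1)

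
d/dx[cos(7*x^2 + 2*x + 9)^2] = -2*(7*x + 1)*sin(2*(7*x^2 + 2*x + 9))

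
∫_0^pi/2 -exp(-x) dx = -1 + exp(-pi/2)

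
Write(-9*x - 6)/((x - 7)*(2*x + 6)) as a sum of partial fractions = -21/(20*(x + 3)) - 69/(20*(x - 7))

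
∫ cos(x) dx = sin(x) + C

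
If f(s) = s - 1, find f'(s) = 1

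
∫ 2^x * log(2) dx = 2^x + C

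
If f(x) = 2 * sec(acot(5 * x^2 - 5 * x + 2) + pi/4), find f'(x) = (-4*x*tan(acot(5*x^2 - 5*x + 2) + pi/4)*sec(acot(5*x^2 - 5*x + 2) + pi/4) + 2*tan(acot(5*x^2 - 5*x + 2) + pi/4)*sec(acot(5*x^2 - 5*x + 2) + pi/4))/(5*x^4 - 10*x^3 + 9*x^2 - 4*x + 1)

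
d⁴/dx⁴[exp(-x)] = exp(-x)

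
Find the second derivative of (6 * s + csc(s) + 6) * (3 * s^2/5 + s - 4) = -3*s^2/(5*sin(s)) + 6*s^2/(5*sin(s)^3) + 108*s/5 - s/sin(s) - 12*s*cos(s)/(5*sin(s)^2) + 2*s/sin(s)^3 + 96/5 + 26/(5*sin(s)) - 2*cos(s)/sin(s)^2 - 8/sin(s)^3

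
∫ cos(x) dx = sin(x) + C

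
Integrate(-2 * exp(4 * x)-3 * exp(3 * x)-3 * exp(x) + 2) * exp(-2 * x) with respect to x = -4*sinh(x)^2 - 6*sinh(x) + C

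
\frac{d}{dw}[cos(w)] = -sin(w)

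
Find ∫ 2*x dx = x^2 + C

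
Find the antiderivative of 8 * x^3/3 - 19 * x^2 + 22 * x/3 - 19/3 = 2*x^4/3 - 19*x^3/3 + 11*x^2/3 - 19*x/3 + C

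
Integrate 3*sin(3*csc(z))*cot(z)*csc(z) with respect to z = cos(3*csc(z)) + C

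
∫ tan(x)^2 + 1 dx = tan(x) + C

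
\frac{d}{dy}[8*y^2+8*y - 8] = 16*y + 8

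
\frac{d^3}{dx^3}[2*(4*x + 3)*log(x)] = (12 - 8*x)/x^3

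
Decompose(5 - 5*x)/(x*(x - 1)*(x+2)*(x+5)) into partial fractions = -1/(3*(x + 5)) + 5/(6*(x + 2)) - 1/(2*x)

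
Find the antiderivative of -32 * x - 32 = -16*x^2 - 32*x + C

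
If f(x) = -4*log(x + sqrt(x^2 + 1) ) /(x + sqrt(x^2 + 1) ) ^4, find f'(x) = (16*x*log(x + sqrt(x^2 + 1)) - 4*x + 16*sqrt(x^2 + 1)*log(x + sqrt(x^2 + 1)) - 4*sqrt(x^2 + 1))/(16*x^6 + 16*x^5*sqrt(x^2 + 1) + 28*x^4 + 20*x^3*sqrt(x^2 + 1) + 13*x^2 + 5*x*sqrt(x^2 + 1) + 1)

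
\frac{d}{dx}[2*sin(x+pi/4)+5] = 2*cos(x + pi/4)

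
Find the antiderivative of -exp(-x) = exp(-x) + C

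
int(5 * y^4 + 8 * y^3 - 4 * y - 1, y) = y^5 + 2*y^4 - 2*y^2 - y + C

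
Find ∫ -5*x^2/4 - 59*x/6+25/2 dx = -5*x^3/12 - 59*x^2/12 + 25*x/2 + C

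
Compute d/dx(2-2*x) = -2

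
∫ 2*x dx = x^2 + C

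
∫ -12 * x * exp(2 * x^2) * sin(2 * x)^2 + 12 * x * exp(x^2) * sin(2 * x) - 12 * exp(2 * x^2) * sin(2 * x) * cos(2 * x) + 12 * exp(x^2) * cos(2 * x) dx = 3*(-exp(x^2)*sin(2*x) + 2)*exp(x^2)*sin(2*x) + C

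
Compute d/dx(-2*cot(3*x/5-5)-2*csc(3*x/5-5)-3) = 6*cot(3*x/5 - 5)^2/5 + 6*cot(3*x/5 - 5)*csc(3*x/5 - 5)/5 + 6/5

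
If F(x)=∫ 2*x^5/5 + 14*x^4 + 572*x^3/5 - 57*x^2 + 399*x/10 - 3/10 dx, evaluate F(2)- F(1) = 8931/20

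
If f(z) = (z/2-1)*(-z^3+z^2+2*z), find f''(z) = -6*z^2 + 9*z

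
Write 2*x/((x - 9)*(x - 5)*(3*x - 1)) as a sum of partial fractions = 3/(182*(3*x - 1)) - 5/(28*(x - 5)) + 9/(52*(x - 9))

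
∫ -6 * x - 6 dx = -3*x^2 - 6*x + C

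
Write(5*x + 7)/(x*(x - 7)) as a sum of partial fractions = 6/(x - 7) - 1/x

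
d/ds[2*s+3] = 2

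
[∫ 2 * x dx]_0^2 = 4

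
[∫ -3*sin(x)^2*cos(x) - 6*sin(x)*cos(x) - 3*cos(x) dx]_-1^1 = -15*sin(1)/2 + sin(3)/2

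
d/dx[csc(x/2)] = -cot(x/2)*csc(x/2)/2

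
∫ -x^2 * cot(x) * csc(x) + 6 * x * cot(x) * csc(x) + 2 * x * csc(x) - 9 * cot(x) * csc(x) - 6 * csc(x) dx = (x - 3)^2*csc(x) + C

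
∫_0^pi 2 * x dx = pi^2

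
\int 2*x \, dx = x^2 + C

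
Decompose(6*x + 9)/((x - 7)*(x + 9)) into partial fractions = 45/(16*(x + 9)) + 51/(16*(x - 7))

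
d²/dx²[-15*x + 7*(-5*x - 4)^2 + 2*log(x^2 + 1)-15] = (350*x^4 + 696*x^2 + 354)/(x^4 + 2*x^2 + 1)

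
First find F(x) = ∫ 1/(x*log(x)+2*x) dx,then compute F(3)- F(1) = -log(4) + log(2*log(3) + 4)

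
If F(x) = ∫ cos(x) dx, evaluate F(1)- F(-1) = 2*sin(1)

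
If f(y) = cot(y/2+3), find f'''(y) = -3*cot(y/2 + 3)^4/4 - cot(y/2 + 3)^2 - 1/4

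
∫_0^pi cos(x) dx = 0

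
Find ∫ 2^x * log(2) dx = 2^x + C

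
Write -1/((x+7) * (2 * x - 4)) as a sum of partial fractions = 1/(18*(x + 7)) - 1/(18*(x - 2))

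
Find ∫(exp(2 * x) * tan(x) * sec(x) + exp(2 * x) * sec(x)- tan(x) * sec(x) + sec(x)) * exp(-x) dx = 2*sinh(x)*sec(x) + C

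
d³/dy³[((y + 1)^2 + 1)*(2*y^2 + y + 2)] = 48*y + 30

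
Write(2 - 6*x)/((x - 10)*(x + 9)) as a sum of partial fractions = -56/(19*(x + 9)) - 58/(19*(x - 10))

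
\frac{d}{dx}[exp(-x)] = -exp(-x)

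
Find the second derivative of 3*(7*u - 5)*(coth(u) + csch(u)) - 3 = -(-21*u*cosh(u)^2 - 42*u*cosh(u) - 21*u + 42*sinh(u) + 21*sinh(2*u) + 15*cosh(u)^2 + 30*cosh(u) + 15)/sinh(u)^3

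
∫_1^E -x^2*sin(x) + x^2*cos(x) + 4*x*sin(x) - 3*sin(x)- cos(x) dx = (cos(E) + sin(E))*(-2*E + 1 + exp(2))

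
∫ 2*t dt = t^2 + C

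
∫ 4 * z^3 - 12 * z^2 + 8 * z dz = z^4 - 4*z^3 + 4*z^2 + C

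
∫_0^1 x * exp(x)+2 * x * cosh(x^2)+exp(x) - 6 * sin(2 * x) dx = -3 + 3*cos(2) + sinh(1) + E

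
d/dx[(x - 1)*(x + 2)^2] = 3*x^2 + 6*x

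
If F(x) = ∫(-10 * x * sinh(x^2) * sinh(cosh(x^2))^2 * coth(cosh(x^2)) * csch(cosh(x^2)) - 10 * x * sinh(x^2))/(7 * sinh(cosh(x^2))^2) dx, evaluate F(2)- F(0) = -5*coth(1)/7 - 5*csch(1)/7 + 5*csch(cosh(4))/7 + 5*coth(cosh(4))/7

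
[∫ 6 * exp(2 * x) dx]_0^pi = 3*(-exp(-pi) + exp(pi))*exp(pi)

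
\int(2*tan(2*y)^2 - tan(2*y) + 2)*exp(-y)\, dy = exp(-y)*tan(2*y) + C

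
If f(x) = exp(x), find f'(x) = exp(x)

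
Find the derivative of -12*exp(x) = -12*exp(x)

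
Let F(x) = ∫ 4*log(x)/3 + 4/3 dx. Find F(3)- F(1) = 4*log(3)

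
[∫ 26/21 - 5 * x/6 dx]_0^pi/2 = -5*pi^2/48 + 13*pi/21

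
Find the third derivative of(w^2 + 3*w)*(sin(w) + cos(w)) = w^2*sin(w) - w^2*cos(w) - 3*w*sin(w) - 9*w*cos(w) - 15*sin(w) - 3*cos(w)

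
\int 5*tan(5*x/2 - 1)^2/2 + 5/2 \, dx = tan(5*x/2 - 1) + C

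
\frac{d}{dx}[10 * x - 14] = 10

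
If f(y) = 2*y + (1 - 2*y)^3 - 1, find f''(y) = 24 - 48*y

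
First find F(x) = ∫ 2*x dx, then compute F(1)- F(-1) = 0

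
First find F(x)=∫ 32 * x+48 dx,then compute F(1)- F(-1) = 96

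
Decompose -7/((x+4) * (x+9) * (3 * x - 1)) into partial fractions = -9/(52*(3*x - 1)) - 1/(20*(x + 9)) + 7/(65*(x + 4))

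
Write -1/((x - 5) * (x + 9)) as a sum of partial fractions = 1/(14*(x + 9)) - 1/(14*(x - 5))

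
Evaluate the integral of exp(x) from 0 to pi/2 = -1 + exp(pi/2)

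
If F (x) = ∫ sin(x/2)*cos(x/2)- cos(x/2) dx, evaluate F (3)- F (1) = -(-1 + sin(1/2))^2 + (-1 + sin(3/2))^2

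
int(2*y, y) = y^2 + C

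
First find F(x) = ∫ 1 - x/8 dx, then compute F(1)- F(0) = 15/16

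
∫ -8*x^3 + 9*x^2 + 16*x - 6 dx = -2*x^4 + 3*x^3 + 8*x^2 - 6*x + C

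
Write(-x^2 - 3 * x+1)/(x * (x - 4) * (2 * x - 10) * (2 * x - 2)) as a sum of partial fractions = -1/(16*(x - 1)) + 9/(16*(x - 4)) - 39/(80*(x - 5)) - 1/(80*x)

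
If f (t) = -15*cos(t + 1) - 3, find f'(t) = 15*sin(t + 1)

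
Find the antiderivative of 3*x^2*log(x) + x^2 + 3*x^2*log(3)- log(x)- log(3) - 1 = x*(x^2 - 1)*log(3*x) + C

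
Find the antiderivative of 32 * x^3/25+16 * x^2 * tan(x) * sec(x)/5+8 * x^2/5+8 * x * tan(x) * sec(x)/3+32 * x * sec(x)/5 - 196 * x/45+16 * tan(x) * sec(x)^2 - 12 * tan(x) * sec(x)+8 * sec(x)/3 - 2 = 12*x^2/5 + 2*x + 2*(6*x^2 + 5*x + 30*sec(x) - 45)^2/225 + 12*sec(x) + C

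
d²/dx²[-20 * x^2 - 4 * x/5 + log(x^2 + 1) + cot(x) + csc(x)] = (-40*x^4 - x^4/sin(x) + 2*x^4*cos(x)/sin(x)^3 + 2*x^4/sin(x)^3 - 82*x^2 - 2*x^2/sin(x) + 4*x^2*cos(x)/sin(x)^3 + 4*x^2/sin(x)^3 - 38 - 1/sin(x) + 2*cos(x)/sin(x)^3 + 2/sin(x)^3)/(x^4 + 2*x^2 + 1)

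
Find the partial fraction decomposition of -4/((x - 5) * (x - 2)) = 4/(3*(x - 2)) - 4/(3*(x - 5))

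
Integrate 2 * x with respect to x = x^2 + C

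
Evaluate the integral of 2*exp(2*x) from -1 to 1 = -exp(-2) + exp(2)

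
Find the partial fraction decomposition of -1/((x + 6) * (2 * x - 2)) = 1/(14*(x + 6)) - 1/(14*(x - 1))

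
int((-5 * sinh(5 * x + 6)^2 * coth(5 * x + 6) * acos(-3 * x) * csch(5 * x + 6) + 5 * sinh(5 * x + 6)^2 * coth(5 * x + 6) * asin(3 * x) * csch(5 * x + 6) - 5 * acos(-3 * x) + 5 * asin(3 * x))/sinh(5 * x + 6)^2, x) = (coth(5*x + 6) + csch(5*x + 6))*(acos(-3*x) - asin(3*x)) + C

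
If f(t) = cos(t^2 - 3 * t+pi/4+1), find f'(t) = -2*t*sin(t^2 - 3*t + pi/4 + 1) + 3*sin(t^2 - 3*t + pi/4 + 1)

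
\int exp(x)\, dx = exp(x) + C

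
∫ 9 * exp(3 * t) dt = 3*exp(3*t) + C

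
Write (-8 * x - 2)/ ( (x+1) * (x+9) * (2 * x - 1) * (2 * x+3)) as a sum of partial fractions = 2/(3*(2*x + 3)) - 2/(19*(2*x - 1)) - 7/(228*(x + 9)) - 1/(4*(x + 1))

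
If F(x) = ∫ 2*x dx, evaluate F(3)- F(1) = 8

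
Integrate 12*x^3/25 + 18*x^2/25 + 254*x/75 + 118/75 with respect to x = 3*x^4/25 + 6*x^3/25 + 127*x^2/75 + 118*x/75 + C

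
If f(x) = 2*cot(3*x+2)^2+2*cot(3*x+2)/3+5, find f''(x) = 108*cot(3*x + 2)^4 + 12*cot(3*x + 2)^3 + 144*cot(3*x + 2)^2 + 12*cot(3*x + 2) + 36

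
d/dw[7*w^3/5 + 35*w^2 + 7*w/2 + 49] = 21*w^2/5 + 70*w + 7/2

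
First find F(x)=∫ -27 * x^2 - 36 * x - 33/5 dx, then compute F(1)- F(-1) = -156/5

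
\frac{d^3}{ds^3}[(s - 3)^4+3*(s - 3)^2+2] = 24*s - 72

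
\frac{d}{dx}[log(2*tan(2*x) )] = 4/sin(4*x)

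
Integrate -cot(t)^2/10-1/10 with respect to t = cot(t)/10 + C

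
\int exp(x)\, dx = exp(x) + C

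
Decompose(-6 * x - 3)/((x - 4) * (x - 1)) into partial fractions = 3/(x - 1) - 9/(x - 4)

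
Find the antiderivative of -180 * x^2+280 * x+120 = -60*x^3 + 140*x^2 + 120*x + C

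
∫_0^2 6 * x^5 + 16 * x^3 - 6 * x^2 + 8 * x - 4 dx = 120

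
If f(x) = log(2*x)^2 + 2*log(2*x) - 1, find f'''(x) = (4*log(x) - 2 + 4*log(2))/x^3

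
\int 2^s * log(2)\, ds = 2^s + C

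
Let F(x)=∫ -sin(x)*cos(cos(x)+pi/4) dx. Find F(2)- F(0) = -sin(pi/4 + 1) + sin(cos(2) + pi/4)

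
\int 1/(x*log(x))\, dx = log(3*log(x)/2) + C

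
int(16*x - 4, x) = 8*x^2 - 4*x + C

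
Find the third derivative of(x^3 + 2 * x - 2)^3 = 504*x^6 + 1260*x^4 - 720*x^3 + 720*x^2 - 576*x + 120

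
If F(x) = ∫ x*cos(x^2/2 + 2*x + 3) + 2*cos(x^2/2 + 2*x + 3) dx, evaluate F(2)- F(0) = -sin(3) + sin(9)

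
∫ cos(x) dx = sin(x) + C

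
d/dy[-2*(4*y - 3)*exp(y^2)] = -16*y^2*exp(y^2) + 12*y*exp(y^2) - 8*exp(y^2)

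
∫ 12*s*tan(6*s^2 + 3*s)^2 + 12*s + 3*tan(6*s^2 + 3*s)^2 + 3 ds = tan(3*s*(2*s + 1)) + C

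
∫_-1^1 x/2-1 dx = -2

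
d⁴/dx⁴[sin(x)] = sin(x)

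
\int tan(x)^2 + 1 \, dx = tan(x) + C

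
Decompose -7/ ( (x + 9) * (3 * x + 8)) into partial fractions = -21/(19*(3*x + 8)) + 7/(19*(x + 9))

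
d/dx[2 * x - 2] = 2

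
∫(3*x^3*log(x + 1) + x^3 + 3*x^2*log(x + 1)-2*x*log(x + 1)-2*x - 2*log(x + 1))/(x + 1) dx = x*(x^2 - 2)*log(x + 1) + C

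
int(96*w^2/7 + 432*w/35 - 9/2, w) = 32*w^3/7 + 216*w^2/35 - 9*w/2 + C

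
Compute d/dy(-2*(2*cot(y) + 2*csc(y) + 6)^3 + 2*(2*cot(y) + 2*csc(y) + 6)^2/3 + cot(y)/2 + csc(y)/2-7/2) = (1696*cos(y)^2 + 3392*cos(y) + 1696 - 2205*cos(y)^3/sin(y) - 1629*cos(y)^2/sin(y) + 3357*cos(y)/sin(y) + 2781/sin(y))/(6*sin(y)^3)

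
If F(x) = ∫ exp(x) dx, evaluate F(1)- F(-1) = E - exp(-1)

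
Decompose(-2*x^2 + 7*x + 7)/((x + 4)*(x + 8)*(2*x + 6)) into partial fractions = -177/(40*(x + 8)) + 53/(8*(x + 4)) - 16/(5*(x + 3))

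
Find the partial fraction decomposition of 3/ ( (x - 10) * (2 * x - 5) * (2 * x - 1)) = 3/(38*(2*x - 1)) - 1/(10*(2*x - 5)) + 1/(95*(x - 10))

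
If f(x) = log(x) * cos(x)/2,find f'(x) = (-x*log(x)*sin(x) + cos(x))/(2*x)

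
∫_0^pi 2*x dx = pi^2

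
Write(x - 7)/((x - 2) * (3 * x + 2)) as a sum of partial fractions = 23/(8*(3*x + 2)) - 5/(8*(x - 2))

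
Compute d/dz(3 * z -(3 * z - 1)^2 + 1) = 9 - 18*z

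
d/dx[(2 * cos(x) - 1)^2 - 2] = 4*sin(x) - 4*sin(2*x)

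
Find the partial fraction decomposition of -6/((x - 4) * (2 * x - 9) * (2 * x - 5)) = -1/(2*x - 5) - 3/(2*x - 9) + 2/(x - 4)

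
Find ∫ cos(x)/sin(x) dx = log(sin(x)) + C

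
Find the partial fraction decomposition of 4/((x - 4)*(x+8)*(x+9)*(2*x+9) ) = -32/(1071*(2*x + 9)) - 4/(117*(x + 9)) + 1/(21*(x + 8)) + 1/(663*(x - 4))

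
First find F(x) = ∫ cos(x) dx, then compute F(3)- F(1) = -sin(1) + sin(3)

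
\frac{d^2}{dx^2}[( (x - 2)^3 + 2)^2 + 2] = 30*x^4 - 240*x^3 + 720*x^2 - 936*x + 432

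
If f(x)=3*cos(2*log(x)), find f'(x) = -6*sin(2*log(x))/x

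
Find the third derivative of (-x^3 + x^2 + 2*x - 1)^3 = -504*x^6 + 1008*x^5 + 630*x^4 - 1680*x^3 + 504*x - 42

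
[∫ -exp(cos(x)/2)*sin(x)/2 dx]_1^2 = -exp(cos(1)/2) + exp(cos(2)/2)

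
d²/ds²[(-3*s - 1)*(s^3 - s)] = -36*s^2 - 6*s + 6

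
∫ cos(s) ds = sin(s) + C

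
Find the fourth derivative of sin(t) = sin(t)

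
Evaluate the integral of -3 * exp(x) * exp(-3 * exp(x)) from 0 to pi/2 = -exp(-3) + exp(-3*exp(pi/2))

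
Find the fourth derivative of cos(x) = cos(x)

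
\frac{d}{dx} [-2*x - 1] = -2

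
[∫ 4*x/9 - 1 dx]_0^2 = -10/9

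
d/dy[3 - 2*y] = -2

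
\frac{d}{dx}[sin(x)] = cos(x)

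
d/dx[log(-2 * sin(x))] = 1/tan(x)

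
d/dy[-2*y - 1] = -2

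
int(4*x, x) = 2*x^2 + C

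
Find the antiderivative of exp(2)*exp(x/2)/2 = exp(x/2 + 2) + C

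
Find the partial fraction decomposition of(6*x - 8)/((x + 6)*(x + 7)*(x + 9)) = -31/(3*(x + 9)) + 25/(x + 7) - 44/(3*(x + 6))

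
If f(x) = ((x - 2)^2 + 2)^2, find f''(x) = 12*x^2 - 48*x + 56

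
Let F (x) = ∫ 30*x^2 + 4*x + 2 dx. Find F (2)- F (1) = 78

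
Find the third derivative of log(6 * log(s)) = (2*log(s)^2 + 3*log(s) + 2)/(s^3*log(s)^3)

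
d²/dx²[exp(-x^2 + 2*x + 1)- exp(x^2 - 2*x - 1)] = (4*x^2*exp(-2*x^2 + 4*x + 2) - 4*x^2 - 8*x*exp(-2*x^2 + 4*x + 2) + 8*x + 2*exp(-2*x^2 + 4*x + 2) - 6)*exp(x^2 - 2*x - 1)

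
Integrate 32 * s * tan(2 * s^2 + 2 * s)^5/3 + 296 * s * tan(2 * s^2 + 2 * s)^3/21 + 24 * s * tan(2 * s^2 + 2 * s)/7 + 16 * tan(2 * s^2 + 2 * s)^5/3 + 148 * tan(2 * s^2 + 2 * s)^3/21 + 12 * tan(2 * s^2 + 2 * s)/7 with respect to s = (14*tan(2*s*(s + 1))^2 + 9)*tan(2*s*(s + 1))^2/21 + C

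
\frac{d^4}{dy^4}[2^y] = 2^y*log(2)^4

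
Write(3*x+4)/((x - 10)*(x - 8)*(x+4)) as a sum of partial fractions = -1/(21*(x + 4)) - 7/(6*(x - 8)) + 17/(14*(x - 10))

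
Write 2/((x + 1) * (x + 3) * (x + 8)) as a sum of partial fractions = 2/(35*(x + 8)) - 1/(5*(x + 3)) + 1/(7*(x + 1))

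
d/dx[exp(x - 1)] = exp(x - 1)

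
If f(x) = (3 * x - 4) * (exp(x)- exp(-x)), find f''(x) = (3*x*exp(2*x) - 3*x + 2*exp(2*x) + 10)*exp(-x)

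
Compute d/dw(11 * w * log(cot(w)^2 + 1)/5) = -22*w*cot(w)/5 + 11*log(cot(w)^2 + 1)/5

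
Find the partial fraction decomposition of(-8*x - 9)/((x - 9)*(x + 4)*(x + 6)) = 13/(10*(x + 6)) - 23/(26*(x + 4)) - 27/(65*(x - 9))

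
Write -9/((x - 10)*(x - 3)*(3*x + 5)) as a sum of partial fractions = -81/(490*(3*x + 5)) + 9/(98*(x - 3)) - 9/(245*(x - 10))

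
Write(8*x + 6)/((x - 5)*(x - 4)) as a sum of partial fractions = -38/(x - 4) + 46/(x - 5)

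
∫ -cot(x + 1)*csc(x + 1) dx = csc(x + 1) + C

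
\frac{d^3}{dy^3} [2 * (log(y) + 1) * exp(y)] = (2*y^3*exp(y)*log(y) + 2*y^3*exp(y) + 6*y^2*exp(y) - 6*y*exp(y) + 4*exp(y))/y^3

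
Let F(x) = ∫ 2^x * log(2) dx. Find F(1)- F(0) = 1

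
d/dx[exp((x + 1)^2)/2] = x*exp(x^2 + 2*x + 1) + exp(x^2 + 2*x + 1)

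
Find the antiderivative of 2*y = y^2 + C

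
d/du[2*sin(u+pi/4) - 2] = 2*cos(u + pi/4)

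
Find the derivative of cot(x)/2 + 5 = -1/(2*sin(x)^2)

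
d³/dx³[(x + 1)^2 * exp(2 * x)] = 8*x^2*exp(2*x) + 40*x*exp(2*x) + 44*exp(2*x)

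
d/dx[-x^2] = -2*x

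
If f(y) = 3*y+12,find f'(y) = 3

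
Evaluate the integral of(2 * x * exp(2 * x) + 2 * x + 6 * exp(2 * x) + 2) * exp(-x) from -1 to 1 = -8*exp(-1) + 8*E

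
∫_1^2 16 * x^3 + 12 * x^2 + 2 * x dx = 91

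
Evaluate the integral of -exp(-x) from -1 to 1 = -E + exp(-1)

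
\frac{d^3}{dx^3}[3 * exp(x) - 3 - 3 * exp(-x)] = (3*exp(2*x) + 3)*exp(-x)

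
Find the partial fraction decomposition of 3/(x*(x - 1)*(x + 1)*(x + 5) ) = -1/(40*(x + 5)) + 3/(8*(x + 1)) + 1/(4*(x - 1)) - 3/(5*x)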